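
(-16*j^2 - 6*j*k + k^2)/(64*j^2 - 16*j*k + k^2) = (-2*j - k)/(8*j - k)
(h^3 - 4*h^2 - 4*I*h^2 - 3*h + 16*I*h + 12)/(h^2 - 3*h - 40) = (h^3 - 4*h^2*(1 + I) + h*(-3 + 16*I) + 12)/(h^2 - 3*h - 40)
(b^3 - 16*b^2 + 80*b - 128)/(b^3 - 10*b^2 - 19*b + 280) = (b^2 - 8*b + 16)/(b^2 - 2*b - 35)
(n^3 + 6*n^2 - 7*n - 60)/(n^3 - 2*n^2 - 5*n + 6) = (n^2 + 9*n + 20)/(n^2 + n - 2)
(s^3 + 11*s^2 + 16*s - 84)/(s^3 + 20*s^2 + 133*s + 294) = (s - 2)/(s + 7)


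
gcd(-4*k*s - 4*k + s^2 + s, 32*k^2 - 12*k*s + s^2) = -4*k + s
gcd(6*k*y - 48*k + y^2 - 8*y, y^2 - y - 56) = y - 8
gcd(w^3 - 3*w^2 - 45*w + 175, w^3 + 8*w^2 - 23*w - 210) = w^2 + 2*w - 35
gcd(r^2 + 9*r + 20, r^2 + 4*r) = r + 4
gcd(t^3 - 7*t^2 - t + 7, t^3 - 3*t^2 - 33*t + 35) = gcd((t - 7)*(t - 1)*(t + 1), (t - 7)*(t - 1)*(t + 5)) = t^2 - 8*t + 7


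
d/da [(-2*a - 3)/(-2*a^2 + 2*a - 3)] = 4*(-a^2 - 3*a + 3)/(4*a^4 - 8*a^3 + 16*a^2 - 12*a + 9)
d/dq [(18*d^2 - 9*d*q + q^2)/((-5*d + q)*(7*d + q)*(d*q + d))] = ((5*d - q)*(7*d + q)*(9*d - 2*q)*(q + 1) + (5*d - q)*(7*d + q)*(18*d^2 - 9*d*q + q^2) + (5*d - q)*(q + 1)*(18*d^2 - 9*d*q + q^2) + (7*d + q)*(q + 1)*(-18*d^2 + 9*d*q - q^2))/(d*(5*d - q)^2*(7*d + q)^2*(q + 1)^2)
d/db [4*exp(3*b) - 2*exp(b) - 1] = (12*exp(2*b) - 2)*exp(b)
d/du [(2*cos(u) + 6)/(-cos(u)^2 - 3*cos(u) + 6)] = 2*(sin(u)^2 - 6*cos(u) - 16)*sin(u)/(cos(u)^2 + 3*cos(u) - 6)^2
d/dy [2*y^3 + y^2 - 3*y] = 6*y^2 + 2*y - 3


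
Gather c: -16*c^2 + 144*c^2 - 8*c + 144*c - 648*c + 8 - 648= 128*c^2 - 512*c - 640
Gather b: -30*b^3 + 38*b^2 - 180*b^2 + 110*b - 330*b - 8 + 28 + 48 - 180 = -30*b^3 - 142*b^2 - 220*b - 112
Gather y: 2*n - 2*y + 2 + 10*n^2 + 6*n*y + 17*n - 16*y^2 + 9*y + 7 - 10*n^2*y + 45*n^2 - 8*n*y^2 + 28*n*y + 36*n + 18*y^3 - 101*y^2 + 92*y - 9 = 55*n^2 + 55*n + 18*y^3 + y^2*(-8*n - 117) + y*(-10*n^2 + 34*n + 99)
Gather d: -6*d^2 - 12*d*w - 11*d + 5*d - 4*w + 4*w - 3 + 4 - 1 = -6*d^2 + d*(-12*w - 6)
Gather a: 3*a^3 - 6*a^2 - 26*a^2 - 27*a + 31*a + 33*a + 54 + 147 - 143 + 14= 3*a^3 - 32*a^2 + 37*a + 72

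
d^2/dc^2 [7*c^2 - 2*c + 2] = 14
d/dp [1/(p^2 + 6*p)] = 2*(-p - 3)/(p^2*(p + 6)^2)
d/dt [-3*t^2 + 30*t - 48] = 30 - 6*t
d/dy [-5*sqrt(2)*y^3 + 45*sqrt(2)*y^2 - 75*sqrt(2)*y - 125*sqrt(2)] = 15*sqrt(2)*(-y^2 + 6*y - 5)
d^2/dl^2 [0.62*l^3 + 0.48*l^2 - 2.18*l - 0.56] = 3.72*l + 0.96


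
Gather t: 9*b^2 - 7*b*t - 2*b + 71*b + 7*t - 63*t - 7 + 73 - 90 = 9*b^2 + 69*b + t*(-7*b - 56) - 24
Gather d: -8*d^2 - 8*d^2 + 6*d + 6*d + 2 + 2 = -16*d^2 + 12*d + 4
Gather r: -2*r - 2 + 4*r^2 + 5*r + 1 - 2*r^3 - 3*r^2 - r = -2*r^3 + r^2 + 2*r - 1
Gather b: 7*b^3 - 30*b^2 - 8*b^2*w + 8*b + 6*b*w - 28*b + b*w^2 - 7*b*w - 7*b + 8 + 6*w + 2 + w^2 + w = 7*b^3 + b^2*(-8*w - 30) + b*(w^2 - w - 27) + w^2 + 7*w + 10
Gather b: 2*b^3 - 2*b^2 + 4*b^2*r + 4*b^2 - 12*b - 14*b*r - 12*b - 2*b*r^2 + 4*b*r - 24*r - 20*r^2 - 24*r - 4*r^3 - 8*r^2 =2*b^3 + b^2*(4*r + 2) + b*(-2*r^2 - 10*r - 24) - 4*r^3 - 28*r^2 - 48*r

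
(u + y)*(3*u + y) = 3*u^2 + 4*u*y + y^2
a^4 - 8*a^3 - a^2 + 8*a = a*(a - 8)*(a - 1)*(a + 1)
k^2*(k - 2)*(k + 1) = k^4 - k^3 - 2*k^2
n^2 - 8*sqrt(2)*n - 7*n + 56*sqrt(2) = (n - 7)*(n - 8*sqrt(2))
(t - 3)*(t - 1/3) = t^2 - 10*t/3 + 1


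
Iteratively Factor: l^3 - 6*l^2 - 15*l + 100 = (l - 5)*(l^2 - l - 20) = (l - 5)*(l + 4)*(l - 5)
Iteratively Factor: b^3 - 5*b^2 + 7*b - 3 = (b - 1)*(b^2 - 4*b + 3) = (b - 3)*(b - 1)*(b - 1)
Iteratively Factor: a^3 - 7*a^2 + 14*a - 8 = (a - 4)*(a^2 - 3*a + 2) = (a - 4)*(a - 2)*(a - 1)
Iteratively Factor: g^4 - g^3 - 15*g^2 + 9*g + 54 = (g + 2)*(g^3 - 3*g^2 - 9*g + 27) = (g - 3)*(g + 2)*(g^2 - 9) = (g - 3)*(g + 2)*(g + 3)*(g - 3)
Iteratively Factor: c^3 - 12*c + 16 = (c - 2)*(c^2 + 2*c - 8) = (c - 2)^2*(c + 4)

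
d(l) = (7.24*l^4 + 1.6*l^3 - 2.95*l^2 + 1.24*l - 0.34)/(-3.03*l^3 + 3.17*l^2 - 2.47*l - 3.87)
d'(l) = (9.09*l^2 - 6.34*l + 2.47)*(7.24*l^4 + 1.6*l^3 - 2.95*l^2 + 1.24*l - 0.34)/(-3.03*l^3 + 3.17*l^2 - 2.47*l - 3.87)^2 + (28.96*l^3 + 4.8*l^2 - 5.9*l + 1.24)/(-3.03*l^3 + 3.17*l^2 - 2.47*l - 3.87)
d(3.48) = -10.78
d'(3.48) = -2.79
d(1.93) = -5.54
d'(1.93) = -4.44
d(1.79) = -4.89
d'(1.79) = -4.71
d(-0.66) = -125.74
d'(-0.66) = -109802.37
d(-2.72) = 3.88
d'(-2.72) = -2.21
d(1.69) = -4.41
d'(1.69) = -4.89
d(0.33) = 0.02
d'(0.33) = -0.20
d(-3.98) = 6.73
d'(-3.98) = -2.30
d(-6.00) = 11.45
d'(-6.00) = -2.36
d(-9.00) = 18.55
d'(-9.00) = -2.38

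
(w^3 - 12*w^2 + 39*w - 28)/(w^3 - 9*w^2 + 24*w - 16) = (w - 7)/(w - 4)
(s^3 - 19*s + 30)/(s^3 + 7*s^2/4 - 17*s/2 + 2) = 4*(s^2 + 2*s - 15)/(4*s^2 + 15*s - 4)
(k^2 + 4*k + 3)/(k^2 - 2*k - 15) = (k + 1)/(k - 5)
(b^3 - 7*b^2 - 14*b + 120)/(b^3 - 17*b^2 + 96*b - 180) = (b + 4)/(b - 6)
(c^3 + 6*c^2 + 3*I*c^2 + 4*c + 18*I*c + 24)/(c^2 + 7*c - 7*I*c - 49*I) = (c^3 + c^2*(6 + 3*I) + c*(4 + 18*I) + 24)/(c^2 + c*(7 - 7*I) - 49*I)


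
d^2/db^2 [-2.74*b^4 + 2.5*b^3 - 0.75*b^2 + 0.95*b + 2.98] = -32.88*b^2 + 15.0*b - 1.5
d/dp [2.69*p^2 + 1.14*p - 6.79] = 5.38*p + 1.14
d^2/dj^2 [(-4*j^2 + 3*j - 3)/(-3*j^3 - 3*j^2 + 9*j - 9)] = 2*(4*j^6 - 9*j^5 + 45*j^4 - 60*j^3 - 27*j + 27)/(3*(j^9 + 3*j^8 - 6*j^7 - 8*j^6 + 36*j^5 - 18*j^4 - 54*j^3 + 108*j^2 - 81*j + 27))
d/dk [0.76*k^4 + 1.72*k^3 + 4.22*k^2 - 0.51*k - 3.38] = 3.04*k^3 + 5.16*k^2 + 8.44*k - 0.51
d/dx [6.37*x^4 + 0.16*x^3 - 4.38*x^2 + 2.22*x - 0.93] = 25.48*x^3 + 0.48*x^2 - 8.76*x + 2.22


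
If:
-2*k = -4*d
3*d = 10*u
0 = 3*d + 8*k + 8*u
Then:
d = 0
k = 0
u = 0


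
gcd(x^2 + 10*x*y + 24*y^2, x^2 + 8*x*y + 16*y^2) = x + 4*y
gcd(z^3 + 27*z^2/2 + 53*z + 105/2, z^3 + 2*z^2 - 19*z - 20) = z + 5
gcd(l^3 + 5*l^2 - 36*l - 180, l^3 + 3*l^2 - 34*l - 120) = l^2 - l - 30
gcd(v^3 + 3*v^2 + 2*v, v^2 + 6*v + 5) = v + 1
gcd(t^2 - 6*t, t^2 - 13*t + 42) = t - 6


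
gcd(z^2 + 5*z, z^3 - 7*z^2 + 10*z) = z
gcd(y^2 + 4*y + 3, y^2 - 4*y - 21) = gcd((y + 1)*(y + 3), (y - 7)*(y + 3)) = y + 3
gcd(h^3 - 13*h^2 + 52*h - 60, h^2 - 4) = h - 2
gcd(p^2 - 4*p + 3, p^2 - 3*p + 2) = p - 1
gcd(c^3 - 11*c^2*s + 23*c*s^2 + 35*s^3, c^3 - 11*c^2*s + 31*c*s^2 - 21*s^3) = -c + 7*s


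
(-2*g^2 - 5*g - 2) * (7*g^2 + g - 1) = -14*g^4 - 37*g^3 - 17*g^2 + 3*g + 2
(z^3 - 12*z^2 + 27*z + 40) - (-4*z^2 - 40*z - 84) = z^3 - 8*z^2 + 67*z + 124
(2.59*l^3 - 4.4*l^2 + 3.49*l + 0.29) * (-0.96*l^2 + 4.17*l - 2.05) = -2.4864*l^5 + 15.0243*l^4 - 27.0079*l^3 + 23.2949*l^2 - 5.9452*l - 0.5945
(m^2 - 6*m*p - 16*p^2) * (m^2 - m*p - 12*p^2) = m^4 - 7*m^3*p - 22*m^2*p^2 + 88*m*p^3 + 192*p^4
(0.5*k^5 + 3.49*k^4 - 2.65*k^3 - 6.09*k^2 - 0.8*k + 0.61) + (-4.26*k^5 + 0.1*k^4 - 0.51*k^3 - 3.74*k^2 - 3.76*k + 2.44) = -3.76*k^5 + 3.59*k^4 - 3.16*k^3 - 9.83*k^2 - 4.56*k + 3.05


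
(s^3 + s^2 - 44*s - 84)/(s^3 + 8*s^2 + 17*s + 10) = (s^2 - s - 42)/(s^2 + 6*s + 5)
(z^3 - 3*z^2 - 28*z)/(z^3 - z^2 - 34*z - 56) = z/(z + 2)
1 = 1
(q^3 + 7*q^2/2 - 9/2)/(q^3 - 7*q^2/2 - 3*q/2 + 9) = (q^2 + 2*q - 3)/(q^2 - 5*q + 6)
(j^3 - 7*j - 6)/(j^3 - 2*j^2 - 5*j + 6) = (j + 1)/(j - 1)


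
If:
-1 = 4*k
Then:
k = -1/4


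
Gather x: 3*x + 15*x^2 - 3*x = 15*x^2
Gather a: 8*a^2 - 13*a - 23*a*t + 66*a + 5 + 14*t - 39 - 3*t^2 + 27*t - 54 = 8*a^2 + a*(53 - 23*t) - 3*t^2 + 41*t - 88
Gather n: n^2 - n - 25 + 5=n^2 - n - 20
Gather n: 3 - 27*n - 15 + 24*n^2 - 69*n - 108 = 24*n^2 - 96*n - 120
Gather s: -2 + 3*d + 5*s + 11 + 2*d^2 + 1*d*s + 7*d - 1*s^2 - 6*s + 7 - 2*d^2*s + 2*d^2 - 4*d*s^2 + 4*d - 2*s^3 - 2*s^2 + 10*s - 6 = 4*d^2 + 14*d - 2*s^3 + s^2*(-4*d - 3) + s*(-2*d^2 + d + 9) + 10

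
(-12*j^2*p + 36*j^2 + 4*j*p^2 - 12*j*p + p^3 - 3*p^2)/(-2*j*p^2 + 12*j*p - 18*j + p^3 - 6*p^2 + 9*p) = (6*j + p)/(p - 3)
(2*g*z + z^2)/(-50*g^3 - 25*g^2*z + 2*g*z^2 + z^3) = z/(-25*g^2 + z^2)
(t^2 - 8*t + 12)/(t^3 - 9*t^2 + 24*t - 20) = (t - 6)/(t^2 - 7*t + 10)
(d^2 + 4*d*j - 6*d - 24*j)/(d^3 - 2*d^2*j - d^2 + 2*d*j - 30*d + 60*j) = (d + 4*j)/(d^2 - 2*d*j + 5*d - 10*j)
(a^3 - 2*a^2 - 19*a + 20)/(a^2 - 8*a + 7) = (a^2 - a - 20)/(a - 7)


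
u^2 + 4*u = u*(u + 4)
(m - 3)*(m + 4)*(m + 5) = m^3 + 6*m^2 - 7*m - 60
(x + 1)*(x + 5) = x^2 + 6*x + 5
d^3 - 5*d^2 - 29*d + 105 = (d - 7)*(d - 3)*(d + 5)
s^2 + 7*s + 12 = (s + 3)*(s + 4)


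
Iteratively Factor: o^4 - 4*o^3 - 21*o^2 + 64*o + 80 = (o + 1)*(o^3 - 5*o^2 - 16*o + 80) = (o - 4)*(o + 1)*(o^2 - o - 20) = (o - 5)*(o - 4)*(o + 1)*(o + 4)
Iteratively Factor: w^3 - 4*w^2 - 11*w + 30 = (w - 5)*(w^2 + w - 6) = (w - 5)*(w + 3)*(w - 2)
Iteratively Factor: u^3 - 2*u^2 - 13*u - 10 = (u + 2)*(u^2 - 4*u - 5) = (u - 5)*(u + 2)*(u + 1)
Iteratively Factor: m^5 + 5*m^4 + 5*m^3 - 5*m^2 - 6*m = (m + 2)*(m^4 + 3*m^3 - m^2 - 3*m) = m*(m + 2)*(m^3 + 3*m^2 - m - 3) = m*(m + 1)*(m + 2)*(m^2 + 2*m - 3) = m*(m - 1)*(m + 1)*(m + 2)*(m + 3)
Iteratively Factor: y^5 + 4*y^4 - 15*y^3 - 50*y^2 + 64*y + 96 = (y - 3)*(y^4 + 7*y^3 + 6*y^2 - 32*y - 32) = (y - 3)*(y + 1)*(y^3 + 6*y^2 - 32) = (y - 3)*(y - 2)*(y + 1)*(y^2 + 8*y + 16) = (y - 3)*(y - 2)*(y + 1)*(y + 4)*(y + 4)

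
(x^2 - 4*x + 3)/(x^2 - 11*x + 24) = (x - 1)/(x - 8)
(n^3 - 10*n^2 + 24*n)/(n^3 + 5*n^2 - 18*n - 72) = n*(n - 6)/(n^2 + 9*n + 18)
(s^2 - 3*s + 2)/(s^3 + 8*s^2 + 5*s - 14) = (s - 2)/(s^2 + 9*s + 14)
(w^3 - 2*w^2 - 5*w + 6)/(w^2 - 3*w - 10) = (w^2 - 4*w + 3)/(w - 5)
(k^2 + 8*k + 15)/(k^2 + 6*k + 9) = (k + 5)/(k + 3)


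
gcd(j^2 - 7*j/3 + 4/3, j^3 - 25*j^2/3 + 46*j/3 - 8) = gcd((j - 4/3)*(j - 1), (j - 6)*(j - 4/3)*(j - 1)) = j^2 - 7*j/3 + 4/3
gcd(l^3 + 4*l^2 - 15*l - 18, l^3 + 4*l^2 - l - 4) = l + 1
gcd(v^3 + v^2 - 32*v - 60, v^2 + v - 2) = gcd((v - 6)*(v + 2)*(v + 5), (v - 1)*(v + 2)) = v + 2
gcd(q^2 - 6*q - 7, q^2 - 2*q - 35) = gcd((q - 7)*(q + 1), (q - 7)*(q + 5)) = q - 7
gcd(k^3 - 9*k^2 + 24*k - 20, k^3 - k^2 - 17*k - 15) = k - 5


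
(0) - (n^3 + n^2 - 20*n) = -n^3 - n^2 + 20*n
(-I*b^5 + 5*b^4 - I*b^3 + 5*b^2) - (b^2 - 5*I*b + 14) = -I*b^5 + 5*b^4 - I*b^3 + 4*b^2 + 5*I*b - 14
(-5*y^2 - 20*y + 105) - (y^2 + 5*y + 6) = -6*y^2 - 25*y + 99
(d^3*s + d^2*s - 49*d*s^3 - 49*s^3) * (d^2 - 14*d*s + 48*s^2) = d^5*s - 14*d^4*s^2 + d^4*s - d^3*s^3 - 14*d^3*s^2 + 686*d^2*s^4 - d^2*s^3 - 2352*d*s^5 + 686*d*s^4 - 2352*s^5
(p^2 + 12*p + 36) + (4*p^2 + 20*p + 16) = 5*p^2 + 32*p + 52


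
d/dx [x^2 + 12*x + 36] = 2*x + 12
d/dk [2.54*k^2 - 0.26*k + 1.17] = 5.08*k - 0.26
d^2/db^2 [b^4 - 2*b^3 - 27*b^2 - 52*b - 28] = 12*b^2 - 12*b - 54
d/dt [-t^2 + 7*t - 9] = 7 - 2*t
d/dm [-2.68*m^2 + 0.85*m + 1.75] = 0.85 - 5.36*m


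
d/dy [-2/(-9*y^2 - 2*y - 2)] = 4*(-9*y - 1)/(9*y^2 + 2*y + 2)^2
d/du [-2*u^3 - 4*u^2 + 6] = 2*u*(-3*u - 4)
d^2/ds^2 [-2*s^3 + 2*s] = -12*s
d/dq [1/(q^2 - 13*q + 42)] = (13 - 2*q)/(q^2 - 13*q + 42)^2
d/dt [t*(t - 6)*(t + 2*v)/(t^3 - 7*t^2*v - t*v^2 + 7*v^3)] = (t*(t - 6)*(t + 2*v)*(-3*t^2 + 14*t*v + v^2) + (t*(t - 6) + t*(t + 2*v) + (t - 6)*(t + 2*v))*(t^3 - 7*t^2*v - t*v^2 + 7*v^3))/(t^3 - 7*t^2*v - t*v^2 + 7*v^3)^2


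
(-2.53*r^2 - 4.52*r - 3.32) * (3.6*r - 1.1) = -9.108*r^3 - 13.489*r^2 - 6.98*r + 3.652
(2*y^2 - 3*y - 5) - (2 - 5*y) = 2*y^2 + 2*y - 7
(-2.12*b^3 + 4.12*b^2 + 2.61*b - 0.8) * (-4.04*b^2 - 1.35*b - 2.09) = 8.5648*b^5 - 13.7828*b^4 - 11.6756*b^3 - 8.9023*b^2 - 4.3749*b + 1.672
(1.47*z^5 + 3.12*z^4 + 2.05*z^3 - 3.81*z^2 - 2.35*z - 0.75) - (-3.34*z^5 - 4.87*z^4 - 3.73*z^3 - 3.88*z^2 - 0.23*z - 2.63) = 4.81*z^5 + 7.99*z^4 + 5.78*z^3 + 0.0699999999999998*z^2 - 2.12*z + 1.88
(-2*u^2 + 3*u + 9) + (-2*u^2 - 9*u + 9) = -4*u^2 - 6*u + 18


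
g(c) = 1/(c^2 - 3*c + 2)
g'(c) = (3 - 2*c)/(c^2 - 3*c + 2)^2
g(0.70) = 2.56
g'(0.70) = 10.52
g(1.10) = -11.11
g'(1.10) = 98.77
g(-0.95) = 0.17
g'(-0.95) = 0.15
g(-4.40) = 0.03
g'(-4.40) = 0.01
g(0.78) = 3.73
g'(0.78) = 19.99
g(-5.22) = 0.02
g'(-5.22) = 0.01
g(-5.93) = 0.02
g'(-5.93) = 0.00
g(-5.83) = 0.02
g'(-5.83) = 0.01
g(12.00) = 0.01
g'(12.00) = 0.00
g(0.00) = 0.50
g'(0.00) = 0.75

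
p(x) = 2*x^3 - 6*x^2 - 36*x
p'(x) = 6*x^2 - 12*x - 36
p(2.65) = -100.32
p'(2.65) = -25.66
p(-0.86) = 25.25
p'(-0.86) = -21.24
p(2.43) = -94.21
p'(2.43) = -29.73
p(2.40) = -93.31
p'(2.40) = -30.24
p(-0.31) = 10.52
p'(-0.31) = -31.70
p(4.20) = -108.86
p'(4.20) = 19.44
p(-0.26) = 8.92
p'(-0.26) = -32.47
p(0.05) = -1.81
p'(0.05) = -36.58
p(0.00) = 0.00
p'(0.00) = -36.00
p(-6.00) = -432.00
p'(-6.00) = 252.00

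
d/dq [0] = 0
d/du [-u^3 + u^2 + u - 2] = -3*u^2 + 2*u + 1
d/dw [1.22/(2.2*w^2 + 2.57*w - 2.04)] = (-5.368*w - 3.1354)/(2.2*w^2 + 2.57*w - 2.04)^2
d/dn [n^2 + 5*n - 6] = 2*n + 5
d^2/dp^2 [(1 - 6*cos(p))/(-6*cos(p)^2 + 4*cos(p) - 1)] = 2*(243*(1 - cos(2*p))^2*cos(p) - 233*cos(p) + 62*cos(2*p) + 144*cos(3*p) - 54*cos(5*p) + 48)/(4*cos(p) - 3*cos(2*p) - 4)^3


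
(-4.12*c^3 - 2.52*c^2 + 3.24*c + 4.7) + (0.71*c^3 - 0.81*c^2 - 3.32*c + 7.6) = -3.41*c^3 - 3.33*c^2 - 0.0799999999999996*c + 12.3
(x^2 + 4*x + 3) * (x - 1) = x^3 + 3*x^2 - x - 3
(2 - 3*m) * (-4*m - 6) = 12*m^2 + 10*m - 12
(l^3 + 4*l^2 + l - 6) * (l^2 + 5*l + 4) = l^5 + 9*l^4 + 25*l^3 + 15*l^2 - 26*l - 24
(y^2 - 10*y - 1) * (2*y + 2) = 2*y^3 - 18*y^2 - 22*y - 2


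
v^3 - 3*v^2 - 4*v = v*(v - 4)*(v + 1)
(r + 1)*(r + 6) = r^2 + 7*r + 6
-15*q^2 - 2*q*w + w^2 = (-5*q + w)*(3*q + w)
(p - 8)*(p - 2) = p^2 - 10*p + 16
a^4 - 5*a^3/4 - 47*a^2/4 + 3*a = a*(a - 4)*(a - 1/4)*(a + 3)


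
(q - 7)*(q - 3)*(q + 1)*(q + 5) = q^4 - 4*q^3 - 34*q^2 + 76*q + 105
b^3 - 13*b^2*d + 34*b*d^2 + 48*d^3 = (b - 8*d)*(b - 6*d)*(b + d)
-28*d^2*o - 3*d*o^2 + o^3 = o*(-7*d + o)*(4*d + o)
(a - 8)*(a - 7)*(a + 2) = a^3 - 13*a^2 + 26*a + 112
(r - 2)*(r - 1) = r^2 - 3*r + 2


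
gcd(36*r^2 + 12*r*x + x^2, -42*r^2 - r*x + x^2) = 6*r + x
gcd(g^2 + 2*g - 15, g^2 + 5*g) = g + 5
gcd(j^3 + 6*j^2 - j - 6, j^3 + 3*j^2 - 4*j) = j - 1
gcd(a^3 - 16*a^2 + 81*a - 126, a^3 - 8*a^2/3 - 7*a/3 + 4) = a - 3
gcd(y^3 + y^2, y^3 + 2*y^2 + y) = y^2 + y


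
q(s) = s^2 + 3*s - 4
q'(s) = 2*s + 3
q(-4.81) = 4.71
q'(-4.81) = -6.62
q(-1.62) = -6.24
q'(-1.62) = -0.24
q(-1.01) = -6.01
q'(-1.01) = 0.98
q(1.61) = 3.42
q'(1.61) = 6.22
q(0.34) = -2.86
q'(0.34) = 3.68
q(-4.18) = 0.93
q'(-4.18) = -5.36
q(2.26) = 7.89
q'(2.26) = 7.52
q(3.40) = 17.76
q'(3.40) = 9.80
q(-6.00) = 14.00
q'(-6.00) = -9.00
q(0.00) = -4.00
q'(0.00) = 3.00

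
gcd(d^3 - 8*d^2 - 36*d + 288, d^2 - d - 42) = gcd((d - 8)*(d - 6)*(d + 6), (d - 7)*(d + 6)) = d + 6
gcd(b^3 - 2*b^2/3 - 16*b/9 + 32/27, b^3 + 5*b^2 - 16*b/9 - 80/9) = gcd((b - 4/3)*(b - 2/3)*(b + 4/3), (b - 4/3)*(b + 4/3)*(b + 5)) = b^2 - 16/9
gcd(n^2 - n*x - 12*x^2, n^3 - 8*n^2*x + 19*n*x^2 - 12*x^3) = -n + 4*x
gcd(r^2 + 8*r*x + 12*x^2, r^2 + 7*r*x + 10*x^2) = r + 2*x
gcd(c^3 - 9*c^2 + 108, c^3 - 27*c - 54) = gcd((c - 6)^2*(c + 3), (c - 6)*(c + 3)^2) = c^2 - 3*c - 18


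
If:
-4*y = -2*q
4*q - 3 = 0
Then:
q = 3/4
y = 3/8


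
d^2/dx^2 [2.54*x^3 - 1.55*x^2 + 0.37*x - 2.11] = 15.24*x - 3.1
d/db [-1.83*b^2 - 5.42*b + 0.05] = -3.66*b - 5.42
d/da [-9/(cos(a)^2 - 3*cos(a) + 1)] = 9*(3 - 2*cos(a))*sin(a)/(cos(a)^2 - 3*cos(a) + 1)^2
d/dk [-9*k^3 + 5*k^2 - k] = -27*k^2 + 10*k - 1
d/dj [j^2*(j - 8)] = j*(3*j - 16)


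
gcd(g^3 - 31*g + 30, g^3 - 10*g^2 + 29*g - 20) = g^2 - 6*g + 5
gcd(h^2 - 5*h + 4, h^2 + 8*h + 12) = 1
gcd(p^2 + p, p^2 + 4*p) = p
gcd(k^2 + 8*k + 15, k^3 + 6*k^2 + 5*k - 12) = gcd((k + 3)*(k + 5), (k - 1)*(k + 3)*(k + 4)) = k + 3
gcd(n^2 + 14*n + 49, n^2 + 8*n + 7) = n + 7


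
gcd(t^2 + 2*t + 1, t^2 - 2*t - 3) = t + 1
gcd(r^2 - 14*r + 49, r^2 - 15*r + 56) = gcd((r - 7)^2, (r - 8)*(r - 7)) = r - 7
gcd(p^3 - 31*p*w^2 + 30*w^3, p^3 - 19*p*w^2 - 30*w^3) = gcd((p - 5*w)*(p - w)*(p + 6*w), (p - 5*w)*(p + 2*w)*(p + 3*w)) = p - 5*w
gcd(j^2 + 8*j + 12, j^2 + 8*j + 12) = j^2 + 8*j + 12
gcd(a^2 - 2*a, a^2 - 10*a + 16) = a - 2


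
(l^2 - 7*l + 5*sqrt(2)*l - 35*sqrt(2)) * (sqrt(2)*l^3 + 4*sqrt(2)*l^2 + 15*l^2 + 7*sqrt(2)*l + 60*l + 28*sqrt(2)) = sqrt(2)*l^5 - 3*sqrt(2)*l^4 + 25*l^4 - 75*l^3 + 54*sqrt(2)*l^3 - 630*l^2 - 246*sqrt(2)*l^2 - 2296*sqrt(2)*l - 210*l - 1960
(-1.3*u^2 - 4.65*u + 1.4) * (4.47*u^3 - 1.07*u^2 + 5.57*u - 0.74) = -5.811*u^5 - 19.3945*u^4 + 3.9925*u^3 - 26.4365*u^2 + 11.239*u - 1.036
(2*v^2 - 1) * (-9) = 9 - 18*v^2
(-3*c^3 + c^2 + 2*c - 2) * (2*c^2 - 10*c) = -6*c^5 + 32*c^4 - 6*c^3 - 24*c^2 + 20*c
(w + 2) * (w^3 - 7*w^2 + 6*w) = w^4 - 5*w^3 - 8*w^2 + 12*w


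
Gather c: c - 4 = c - 4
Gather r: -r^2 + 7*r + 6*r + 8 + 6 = -r^2 + 13*r + 14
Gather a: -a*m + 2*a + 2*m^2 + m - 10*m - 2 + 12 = a*(2 - m) + 2*m^2 - 9*m + 10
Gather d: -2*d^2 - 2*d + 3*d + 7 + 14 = -2*d^2 + d + 21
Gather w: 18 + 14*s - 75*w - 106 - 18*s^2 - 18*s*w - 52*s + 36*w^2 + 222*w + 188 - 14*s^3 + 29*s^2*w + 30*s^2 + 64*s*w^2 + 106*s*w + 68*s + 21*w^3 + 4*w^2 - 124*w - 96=-14*s^3 + 12*s^2 + 30*s + 21*w^3 + w^2*(64*s + 40) + w*(29*s^2 + 88*s + 23) + 4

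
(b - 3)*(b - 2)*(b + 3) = b^3 - 2*b^2 - 9*b + 18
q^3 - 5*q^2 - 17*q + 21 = (q - 7)*(q - 1)*(q + 3)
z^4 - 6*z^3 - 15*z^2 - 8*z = z*(z - 8)*(z + 1)^2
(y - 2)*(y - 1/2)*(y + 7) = y^3 + 9*y^2/2 - 33*y/2 + 7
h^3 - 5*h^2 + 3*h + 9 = (h - 3)^2*(h + 1)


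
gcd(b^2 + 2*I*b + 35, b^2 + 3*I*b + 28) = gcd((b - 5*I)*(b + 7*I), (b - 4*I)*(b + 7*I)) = b + 7*I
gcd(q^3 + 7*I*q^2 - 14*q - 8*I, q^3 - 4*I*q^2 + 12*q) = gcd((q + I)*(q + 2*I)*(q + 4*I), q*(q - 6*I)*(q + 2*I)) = q + 2*I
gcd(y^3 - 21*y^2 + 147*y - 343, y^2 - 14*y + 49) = y^2 - 14*y + 49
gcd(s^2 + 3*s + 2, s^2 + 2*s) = s + 2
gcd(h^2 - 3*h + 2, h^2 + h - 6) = h - 2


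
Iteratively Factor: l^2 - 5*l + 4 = (l - 4)*(l - 1)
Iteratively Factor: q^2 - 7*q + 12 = (q - 4)*(q - 3)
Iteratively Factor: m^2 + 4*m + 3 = (m + 3)*(m + 1)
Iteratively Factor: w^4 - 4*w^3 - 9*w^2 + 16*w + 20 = (w + 2)*(w^3 - 6*w^2 + 3*w + 10) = (w - 5)*(w + 2)*(w^2 - w - 2) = (w - 5)*(w - 2)*(w + 2)*(w + 1)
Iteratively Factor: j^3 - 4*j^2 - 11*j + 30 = (j + 3)*(j^2 - 7*j + 10) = (j - 5)*(j + 3)*(j - 2)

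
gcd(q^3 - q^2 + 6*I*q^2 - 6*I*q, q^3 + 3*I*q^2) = q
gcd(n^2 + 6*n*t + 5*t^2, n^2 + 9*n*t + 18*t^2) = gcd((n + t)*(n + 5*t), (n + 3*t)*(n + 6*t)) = 1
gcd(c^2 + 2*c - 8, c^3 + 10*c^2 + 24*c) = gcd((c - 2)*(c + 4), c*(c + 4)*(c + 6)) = c + 4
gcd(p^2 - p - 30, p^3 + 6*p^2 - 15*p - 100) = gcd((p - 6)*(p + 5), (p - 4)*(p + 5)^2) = p + 5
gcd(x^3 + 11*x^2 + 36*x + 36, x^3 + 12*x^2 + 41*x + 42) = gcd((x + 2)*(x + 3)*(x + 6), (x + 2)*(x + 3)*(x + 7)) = x^2 + 5*x + 6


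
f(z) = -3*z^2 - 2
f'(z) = -6*z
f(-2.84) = -26.20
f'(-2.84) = 17.04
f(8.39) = -213.18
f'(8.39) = -50.34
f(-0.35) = -2.37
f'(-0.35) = 2.10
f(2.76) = -24.85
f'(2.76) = -16.56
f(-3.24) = -33.49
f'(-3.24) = 19.44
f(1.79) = -11.61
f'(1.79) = -10.74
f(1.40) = -7.88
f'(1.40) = -8.40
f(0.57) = -2.97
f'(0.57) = -3.42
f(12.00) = -434.00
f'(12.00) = -72.00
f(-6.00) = -110.00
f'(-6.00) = 36.00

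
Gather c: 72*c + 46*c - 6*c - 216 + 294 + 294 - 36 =112*c + 336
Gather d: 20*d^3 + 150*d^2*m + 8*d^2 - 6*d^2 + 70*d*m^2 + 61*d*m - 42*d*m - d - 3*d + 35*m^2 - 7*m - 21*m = 20*d^3 + d^2*(150*m + 2) + d*(70*m^2 + 19*m - 4) + 35*m^2 - 28*m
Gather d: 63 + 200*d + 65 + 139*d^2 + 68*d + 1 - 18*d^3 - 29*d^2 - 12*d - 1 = -18*d^3 + 110*d^2 + 256*d + 128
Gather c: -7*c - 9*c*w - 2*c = c*(-9*w - 9)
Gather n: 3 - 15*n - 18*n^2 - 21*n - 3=-18*n^2 - 36*n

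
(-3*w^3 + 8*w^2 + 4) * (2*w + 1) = -6*w^4 + 13*w^3 + 8*w^2 + 8*w + 4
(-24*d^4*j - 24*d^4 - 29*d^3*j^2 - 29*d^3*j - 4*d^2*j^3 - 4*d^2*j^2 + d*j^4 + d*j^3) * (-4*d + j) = 96*d^5*j + 96*d^5 + 92*d^4*j^2 + 92*d^4*j - 13*d^3*j^3 - 13*d^3*j^2 - 8*d^2*j^4 - 8*d^2*j^3 + d*j^5 + d*j^4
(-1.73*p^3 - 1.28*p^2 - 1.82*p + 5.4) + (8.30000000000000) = -1.73*p^3 - 1.28*p^2 - 1.82*p + 13.7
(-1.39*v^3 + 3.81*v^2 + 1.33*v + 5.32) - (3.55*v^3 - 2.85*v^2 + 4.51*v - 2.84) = -4.94*v^3 + 6.66*v^2 - 3.18*v + 8.16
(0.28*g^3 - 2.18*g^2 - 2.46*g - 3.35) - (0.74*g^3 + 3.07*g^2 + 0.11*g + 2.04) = -0.46*g^3 - 5.25*g^2 - 2.57*g - 5.39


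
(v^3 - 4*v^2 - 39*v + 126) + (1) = v^3 - 4*v^2 - 39*v + 127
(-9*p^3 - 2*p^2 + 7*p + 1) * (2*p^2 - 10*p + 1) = -18*p^5 + 86*p^4 + 25*p^3 - 70*p^2 - 3*p + 1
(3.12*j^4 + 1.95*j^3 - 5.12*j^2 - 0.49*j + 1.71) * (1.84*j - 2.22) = 5.7408*j^5 - 3.3384*j^4 - 13.7498*j^3 + 10.4648*j^2 + 4.2342*j - 3.7962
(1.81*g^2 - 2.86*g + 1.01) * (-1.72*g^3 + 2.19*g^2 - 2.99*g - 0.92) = -3.1132*g^5 + 8.8831*g^4 - 13.4125*g^3 + 9.0981*g^2 - 0.3887*g - 0.9292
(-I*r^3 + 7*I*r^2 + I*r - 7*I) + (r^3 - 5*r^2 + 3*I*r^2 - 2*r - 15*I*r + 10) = r^3 - I*r^3 - 5*r^2 + 10*I*r^2 - 2*r - 14*I*r + 10 - 7*I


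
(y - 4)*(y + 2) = y^2 - 2*y - 8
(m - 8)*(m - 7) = m^2 - 15*m + 56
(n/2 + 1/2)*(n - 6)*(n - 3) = n^3/2 - 4*n^2 + 9*n/2 + 9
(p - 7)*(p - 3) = p^2 - 10*p + 21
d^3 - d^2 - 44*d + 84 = (d - 6)*(d - 2)*(d + 7)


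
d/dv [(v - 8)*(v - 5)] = 2*v - 13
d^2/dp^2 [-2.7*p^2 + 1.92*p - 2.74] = -5.40000000000000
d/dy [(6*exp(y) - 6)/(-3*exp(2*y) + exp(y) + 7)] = 6*(-(1 - exp(y))*(6*exp(y) - 1) - 3*exp(2*y) + exp(y) + 7)*exp(y)/(-3*exp(2*y) + exp(y) + 7)^2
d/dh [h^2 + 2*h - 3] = 2*h + 2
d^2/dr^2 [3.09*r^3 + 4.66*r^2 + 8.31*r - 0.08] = 18.54*r + 9.32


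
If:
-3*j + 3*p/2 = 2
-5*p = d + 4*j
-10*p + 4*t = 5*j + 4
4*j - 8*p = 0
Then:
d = 52/9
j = -8/9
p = -4/9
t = -11/9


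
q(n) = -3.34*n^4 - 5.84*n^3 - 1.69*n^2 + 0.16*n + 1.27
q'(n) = -13.36*n^3 - 17.52*n^2 - 3.38*n + 0.16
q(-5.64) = -2385.24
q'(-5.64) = 1858.79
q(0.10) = 1.26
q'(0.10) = -0.37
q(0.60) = -0.94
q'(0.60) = -11.06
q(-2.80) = -89.52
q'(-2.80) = 165.55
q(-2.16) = -20.81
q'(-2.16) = 60.36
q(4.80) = -2455.77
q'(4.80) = -1897.23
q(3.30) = -622.58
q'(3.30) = -681.91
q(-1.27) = 1.61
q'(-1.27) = 3.56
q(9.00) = -26305.28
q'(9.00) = -11188.82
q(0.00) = 1.27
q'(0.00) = 0.16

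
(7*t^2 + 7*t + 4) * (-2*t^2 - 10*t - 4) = -14*t^4 - 84*t^3 - 106*t^2 - 68*t - 16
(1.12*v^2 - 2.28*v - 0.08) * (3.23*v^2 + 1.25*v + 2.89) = 3.6176*v^4 - 5.9644*v^3 + 0.128400000000001*v^2 - 6.6892*v - 0.2312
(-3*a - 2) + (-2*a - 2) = -5*a - 4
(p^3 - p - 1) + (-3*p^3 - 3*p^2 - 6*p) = -2*p^3 - 3*p^2 - 7*p - 1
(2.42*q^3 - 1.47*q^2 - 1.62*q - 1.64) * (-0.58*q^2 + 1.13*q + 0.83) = -1.4036*q^5 + 3.5872*q^4 + 1.2871*q^3 - 2.0995*q^2 - 3.1978*q - 1.3612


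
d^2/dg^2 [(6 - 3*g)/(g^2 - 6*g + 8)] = -6/(g^3 - 12*g^2 + 48*g - 64)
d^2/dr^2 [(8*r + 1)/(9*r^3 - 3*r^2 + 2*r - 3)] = 2*(1944*r^5 - 162*r^4 - 288*r^3 + 1377*r^2 - 153*r + 43)/(729*r^9 - 729*r^8 + 729*r^7 - 1080*r^6 + 648*r^5 - 441*r^4 + 359*r^3 - 117*r^2 + 54*r - 27)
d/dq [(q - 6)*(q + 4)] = 2*q - 2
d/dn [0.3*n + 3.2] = 0.300000000000000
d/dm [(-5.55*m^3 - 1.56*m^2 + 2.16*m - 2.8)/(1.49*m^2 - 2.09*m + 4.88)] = (-8.2695*m^4 + 23.199*m^3 - 81.21*m^2 - 6.8816*m + 4.6888)/(2.2201*m^4 - 6.2282*m^3 + 18.9105*m^2 - 20.3984*m + 23.8144)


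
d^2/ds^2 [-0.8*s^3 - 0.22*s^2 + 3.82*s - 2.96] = -4.8*s - 0.44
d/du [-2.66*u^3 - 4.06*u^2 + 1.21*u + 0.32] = -7.98*u^2 - 8.12*u + 1.21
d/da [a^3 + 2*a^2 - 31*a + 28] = 3*a^2 + 4*a - 31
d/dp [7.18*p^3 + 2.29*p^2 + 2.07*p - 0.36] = 21.54*p^2 + 4.58*p + 2.07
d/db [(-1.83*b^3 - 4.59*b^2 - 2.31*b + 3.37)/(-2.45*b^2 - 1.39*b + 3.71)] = (4.4835*b^4 + 5.0874*b^3 - 19.6473*b^2 - 17.5448*b - 3.8858)/(6.0025*b^4 + 6.811*b^3 - 16.2469*b^2 - 10.3138*b + 13.7641)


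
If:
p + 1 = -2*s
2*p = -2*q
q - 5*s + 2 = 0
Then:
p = -3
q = 3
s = 1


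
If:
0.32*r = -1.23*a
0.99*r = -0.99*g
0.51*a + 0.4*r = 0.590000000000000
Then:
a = -0.57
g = -2.21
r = 2.21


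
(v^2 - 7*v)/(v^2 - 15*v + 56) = v/(v - 8)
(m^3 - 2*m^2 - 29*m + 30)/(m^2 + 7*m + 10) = (m^2 - 7*m + 6)/(m + 2)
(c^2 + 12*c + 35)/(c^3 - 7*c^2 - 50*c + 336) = (c + 5)/(c^2 - 14*c + 48)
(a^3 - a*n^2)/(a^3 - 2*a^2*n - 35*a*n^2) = (-a^2 + n^2)/(-a^2 + 2*a*n + 35*n^2)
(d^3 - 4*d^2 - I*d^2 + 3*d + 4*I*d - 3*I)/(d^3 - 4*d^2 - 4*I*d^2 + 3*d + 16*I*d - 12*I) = (d - I)/(d - 4*I)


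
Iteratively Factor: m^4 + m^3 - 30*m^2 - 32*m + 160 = (m + 4)*(m^3 - 3*m^2 - 18*m + 40) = (m + 4)^2*(m^2 - 7*m + 10) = (m - 5)*(m + 4)^2*(m - 2)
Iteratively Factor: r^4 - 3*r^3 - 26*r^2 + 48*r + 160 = (r + 2)*(r^3 - 5*r^2 - 16*r + 80) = (r + 2)*(r + 4)*(r^2 - 9*r + 20) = (r - 5)*(r + 2)*(r + 4)*(r - 4)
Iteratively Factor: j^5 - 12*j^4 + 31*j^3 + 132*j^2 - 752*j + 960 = (j + 4)*(j^4 - 16*j^3 + 95*j^2 - 248*j + 240) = (j - 3)*(j + 4)*(j^3 - 13*j^2 + 56*j - 80) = (j - 4)*(j - 3)*(j + 4)*(j^2 - 9*j + 20) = (j - 5)*(j - 4)*(j - 3)*(j + 4)*(j - 4)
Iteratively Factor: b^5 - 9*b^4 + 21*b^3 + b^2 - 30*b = (b + 1)*(b^4 - 10*b^3 + 31*b^2 - 30*b) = (b - 3)*(b + 1)*(b^3 - 7*b^2 + 10*b) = b*(b - 3)*(b + 1)*(b^2 - 7*b + 10) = b*(b - 5)*(b - 3)*(b + 1)*(b - 2)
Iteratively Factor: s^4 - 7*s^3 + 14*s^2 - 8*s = (s - 4)*(s^3 - 3*s^2 + 2*s) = s*(s - 4)*(s^2 - 3*s + 2) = s*(s - 4)*(s - 2)*(s - 1)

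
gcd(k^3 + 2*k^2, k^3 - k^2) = k^2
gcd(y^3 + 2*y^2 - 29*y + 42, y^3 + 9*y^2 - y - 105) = y^2 + 4*y - 21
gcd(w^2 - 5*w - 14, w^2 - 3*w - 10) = w + 2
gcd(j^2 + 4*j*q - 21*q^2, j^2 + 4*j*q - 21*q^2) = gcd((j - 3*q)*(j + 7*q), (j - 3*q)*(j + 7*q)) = -j^2 - 4*j*q + 21*q^2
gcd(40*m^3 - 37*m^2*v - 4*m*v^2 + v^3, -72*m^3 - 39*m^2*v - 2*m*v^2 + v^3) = -8*m + v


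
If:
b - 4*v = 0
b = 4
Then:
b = 4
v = 1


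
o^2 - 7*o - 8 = (o - 8)*(o + 1)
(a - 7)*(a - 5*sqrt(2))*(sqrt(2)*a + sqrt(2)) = sqrt(2)*a^3 - 10*a^2 - 6*sqrt(2)*a^2 - 7*sqrt(2)*a + 60*a + 70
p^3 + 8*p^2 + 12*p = p*(p + 2)*(p + 6)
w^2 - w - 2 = (w - 2)*(w + 1)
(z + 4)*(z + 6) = z^2 + 10*z + 24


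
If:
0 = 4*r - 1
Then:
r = 1/4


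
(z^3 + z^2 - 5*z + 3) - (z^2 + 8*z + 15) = z^3 - 13*z - 12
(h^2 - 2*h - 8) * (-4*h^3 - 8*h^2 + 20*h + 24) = -4*h^5 + 68*h^3 + 48*h^2 - 208*h - 192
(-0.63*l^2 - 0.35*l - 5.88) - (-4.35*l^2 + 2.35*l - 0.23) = 3.72*l^2 - 2.7*l - 5.65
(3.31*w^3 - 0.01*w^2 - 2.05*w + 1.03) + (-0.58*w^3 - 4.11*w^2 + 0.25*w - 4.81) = 2.73*w^3 - 4.12*w^2 - 1.8*w - 3.78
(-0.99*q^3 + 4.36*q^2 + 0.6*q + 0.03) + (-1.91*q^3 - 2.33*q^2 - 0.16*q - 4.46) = -2.9*q^3 + 2.03*q^2 + 0.44*q - 4.43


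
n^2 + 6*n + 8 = (n + 2)*(n + 4)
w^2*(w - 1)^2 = w^4 - 2*w^3 + w^2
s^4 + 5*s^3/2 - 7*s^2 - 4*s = s*(s - 2)*(s + 1/2)*(s + 4)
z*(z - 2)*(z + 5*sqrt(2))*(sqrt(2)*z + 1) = sqrt(2)*z^4 - 2*sqrt(2)*z^3 + 11*z^3 - 22*z^2 + 5*sqrt(2)*z^2 - 10*sqrt(2)*z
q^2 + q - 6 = (q - 2)*(q + 3)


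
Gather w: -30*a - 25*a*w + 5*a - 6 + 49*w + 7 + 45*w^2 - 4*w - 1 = -25*a + 45*w^2 + w*(45 - 25*a)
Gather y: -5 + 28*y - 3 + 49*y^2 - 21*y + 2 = 49*y^2 + 7*y - 6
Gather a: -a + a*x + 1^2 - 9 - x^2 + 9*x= a*(x - 1) - x^2 + 9*x - 8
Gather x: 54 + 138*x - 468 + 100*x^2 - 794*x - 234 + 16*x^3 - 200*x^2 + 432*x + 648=16*x^3 - 100*x^2 - 224*x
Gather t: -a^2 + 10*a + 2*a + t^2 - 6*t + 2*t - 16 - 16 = -a^2 + 12*a + t^2 - 4*t - 32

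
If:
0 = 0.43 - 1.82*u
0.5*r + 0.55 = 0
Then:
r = -1.10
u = 0.24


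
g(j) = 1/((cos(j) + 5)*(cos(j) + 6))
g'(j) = sin(j)/((cos(j) + 5)*(cos(j) + 6)^2) + sin(j)/((cos(j) + 5)^2*(cos(j) + 6))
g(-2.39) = 0.04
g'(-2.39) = -0.01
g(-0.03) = 0.02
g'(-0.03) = -0.00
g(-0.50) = 0.02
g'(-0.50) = -0.00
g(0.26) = 0.02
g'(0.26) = 0.00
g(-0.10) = 0.02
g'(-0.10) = -0.00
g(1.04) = 0.03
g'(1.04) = 0.01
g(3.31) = 0.05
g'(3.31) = -0.00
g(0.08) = 0.02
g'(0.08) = 0.00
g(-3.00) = 0.05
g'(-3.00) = 0.00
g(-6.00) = 0.02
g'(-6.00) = 0.00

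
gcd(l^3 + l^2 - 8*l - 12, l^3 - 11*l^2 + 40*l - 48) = l - 3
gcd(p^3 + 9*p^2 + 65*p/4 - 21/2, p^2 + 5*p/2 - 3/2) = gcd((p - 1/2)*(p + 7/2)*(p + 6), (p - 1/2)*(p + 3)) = p - 1/2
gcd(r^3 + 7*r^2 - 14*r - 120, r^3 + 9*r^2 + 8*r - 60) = r^2 + 11*r + 30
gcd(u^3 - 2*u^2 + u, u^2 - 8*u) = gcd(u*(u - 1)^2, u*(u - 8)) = u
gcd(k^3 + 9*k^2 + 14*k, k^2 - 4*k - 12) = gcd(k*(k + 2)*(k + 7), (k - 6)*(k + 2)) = k + 2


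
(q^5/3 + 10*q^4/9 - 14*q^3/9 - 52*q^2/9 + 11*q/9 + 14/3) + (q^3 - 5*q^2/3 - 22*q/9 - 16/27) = q^5/3 + 10*q^4/9 - 5*q^3/9 - 67*q^2/9 - 11*q/9 + 110/27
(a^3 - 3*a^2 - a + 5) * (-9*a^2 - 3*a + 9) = -9*a^5 + 24*a^4 + 27*a^3 - 69*a^2 - 24*a + 45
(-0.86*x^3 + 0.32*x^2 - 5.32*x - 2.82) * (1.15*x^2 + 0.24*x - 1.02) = -0.989*x^5 + 0.1616*x^4 - 5.164*x^3 - 4.8462*x^2 + 4.7496*x + 2.8764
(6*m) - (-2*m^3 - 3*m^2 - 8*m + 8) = 2*m^3 + 3*m^2 + 14*m - 8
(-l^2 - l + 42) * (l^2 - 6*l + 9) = -l^4 + 5*l^3 + 39*l^2 - 261*l + 378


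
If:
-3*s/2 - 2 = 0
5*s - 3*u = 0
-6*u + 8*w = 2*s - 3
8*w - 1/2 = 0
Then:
No Solution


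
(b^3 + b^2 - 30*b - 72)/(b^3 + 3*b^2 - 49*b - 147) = (b^2 - 2*b - 24)/(b^2 - 49)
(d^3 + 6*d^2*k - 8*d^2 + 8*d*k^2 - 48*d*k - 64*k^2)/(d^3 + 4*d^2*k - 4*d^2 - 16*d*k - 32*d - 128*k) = (d + 2*k)/(d + 4)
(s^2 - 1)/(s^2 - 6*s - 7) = (s - 1)/(s - 7)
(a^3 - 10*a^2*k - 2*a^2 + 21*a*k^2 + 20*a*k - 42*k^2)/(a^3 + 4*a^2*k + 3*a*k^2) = (a^3 - 10*a^2*k - 2*a^2 + 21*a*k^2 + 20*a*k - 42*k^2)/(a*(a^2 + 4*a*k + 3*k^2))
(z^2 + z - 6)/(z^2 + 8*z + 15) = (z - 2)/(z + 5)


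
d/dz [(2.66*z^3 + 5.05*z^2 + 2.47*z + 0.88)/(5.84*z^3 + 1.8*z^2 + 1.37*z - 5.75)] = (-24.704*z^4 - 21.5612*z^3 - 58.8301*z^2 - 61.243*z - 15.4081)/(34.1056*z^6 + 21.024*z^5 + 19.2416*z^4 - 62.228*z^3 - 18.8231*z^2 - 15.755*z + 33.0625)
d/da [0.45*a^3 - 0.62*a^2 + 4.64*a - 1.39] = 1.35*a^2 - 1.24*a + 4.64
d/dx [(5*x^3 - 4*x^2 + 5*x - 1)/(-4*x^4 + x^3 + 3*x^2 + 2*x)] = (20*x^6 - 32*x^5 + 79*x^4 - 6*x^3 - 20*x^2 + 6*x + 2)/(x^2*(16*x^6 - 8*x^5 - 23*x^4 - 10*x^3 + 13*x^2 + 12*x + 4))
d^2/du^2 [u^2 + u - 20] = 2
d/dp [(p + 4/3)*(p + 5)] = 2*p + 19/3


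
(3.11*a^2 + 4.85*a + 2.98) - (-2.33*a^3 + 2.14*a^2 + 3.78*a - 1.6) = 2.33*a^3 + 0.97*a^2 + 1.07*a + 4.58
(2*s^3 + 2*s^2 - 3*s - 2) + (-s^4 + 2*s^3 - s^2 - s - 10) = -s^4 + 4*s^3 + s^2 - 4*s - 12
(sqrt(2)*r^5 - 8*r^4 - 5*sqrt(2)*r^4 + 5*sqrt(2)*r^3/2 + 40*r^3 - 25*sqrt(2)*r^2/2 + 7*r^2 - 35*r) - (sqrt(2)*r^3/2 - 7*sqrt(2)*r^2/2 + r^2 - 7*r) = sqrt(2)*r^5 - 8*r^4 - 5*sqrt(2)*r^4 + 2*sqrt(2)*r^3 + 40*r^3 - 9*sqrt(2)*r^2 + 6*r^2 - 28*r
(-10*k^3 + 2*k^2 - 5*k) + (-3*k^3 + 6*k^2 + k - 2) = -13*k^3 + 8*k^2 - 4*k - 2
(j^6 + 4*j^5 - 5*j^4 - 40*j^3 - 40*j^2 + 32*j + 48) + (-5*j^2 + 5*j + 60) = j^6 + 4*j^5 - 5*j^4 - 40*j^3 - 45*j^2 + 37*j + 108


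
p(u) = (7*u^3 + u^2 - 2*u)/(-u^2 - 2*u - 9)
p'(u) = (2*u + 2)*(7*u^3 + u^2 - 2*u)/(-u^2 - 2*u - 9)^2 + (21*u^2 + 2*u - 2)/(-u^2 - 2*u - 9)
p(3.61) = -11.46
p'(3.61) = -5.92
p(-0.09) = -0.02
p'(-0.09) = 0.23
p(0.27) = 0.03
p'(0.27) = -0.02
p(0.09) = 0.02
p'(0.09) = 0.18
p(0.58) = -0.05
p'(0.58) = -0.58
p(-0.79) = 0.16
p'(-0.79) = -1.19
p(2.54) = -5.65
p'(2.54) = -4.80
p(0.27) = 0.03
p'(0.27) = -0.02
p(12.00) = -69.02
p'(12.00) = -7.07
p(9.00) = -47.83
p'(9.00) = -7.04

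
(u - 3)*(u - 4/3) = u^2 - 13*u/3 + 4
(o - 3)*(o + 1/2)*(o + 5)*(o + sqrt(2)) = o^4 + sqrt(2)*o^3 + 5*o^3/2 - 14*o^2 + 5*sqrt(2)*o^2/2 - 14*sqrt(2)*o - 15*o/2 - 15*sqrt(2)/2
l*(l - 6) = l^2 - 6*l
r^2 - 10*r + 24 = (r - 6)*(r - 4)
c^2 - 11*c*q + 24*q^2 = (c - 8*q)*(c - 3*q)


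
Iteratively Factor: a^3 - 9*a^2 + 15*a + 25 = (a - 5)*(a^2 - 4*a - 5) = (a - 5)*(a + 1)*(a - 5)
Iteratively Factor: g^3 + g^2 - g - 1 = (g + 1)*(g^2 - 1) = (g - 1)*(g + 1)*(g + 1)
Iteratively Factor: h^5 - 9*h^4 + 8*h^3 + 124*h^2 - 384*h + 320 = (h + 4)*(h^4 - 13*h^3 + 60*h^2 - 116*h + 80) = (h - 4)*(h + 4)*(h^3 - 9*h^2 + 24*h - 20) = (h - 4)*(h - 2)*(h + 4)*(h^2 - 7*h + 10) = (h - 4)*(h - 2)^2*(h + 4)*(h - 5)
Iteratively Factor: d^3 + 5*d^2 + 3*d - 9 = (d + 3)*(d^2 + 2*d - 3) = (d + 3)^2*(d - 1)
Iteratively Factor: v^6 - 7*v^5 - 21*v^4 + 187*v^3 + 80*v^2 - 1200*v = (v - 4)*(v^5 - 3*v^4 - 33*v^3 + 55*v^2 + 300*v) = (v - 4)*(v + 3)*(v^4 - 6*v^3 - 15*v^2 + 100*v) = (v - 4)*(v + 3)*(v + 4)*(v^3 - 10*v^2 + 25*v) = (v - 5)*(v - 4)*(v + 3)*(v + 4)*(v^2 - 5*v) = v*(v - 5)*(v - 4)*(v + 3)*(v + 4)*(v - 5)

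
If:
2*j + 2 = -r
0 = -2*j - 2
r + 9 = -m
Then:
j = -1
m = -9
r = 0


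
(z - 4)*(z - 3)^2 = z^3 - 10*z^2 + 33*z - 36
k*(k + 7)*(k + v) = k^3 + k^2*v + 7*k^2 + 7*k*v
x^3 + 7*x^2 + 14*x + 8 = (x + 1)*(x + 2)*(x + 4)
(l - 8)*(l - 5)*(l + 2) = l^3 - 11*l^2 + 14*l + 80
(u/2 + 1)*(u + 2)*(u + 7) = u^3/2 + 11*u^2/2 + 16*u + 14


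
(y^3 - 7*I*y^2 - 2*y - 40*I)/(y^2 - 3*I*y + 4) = (y^2 - 3*I*y + 10)/(y + I)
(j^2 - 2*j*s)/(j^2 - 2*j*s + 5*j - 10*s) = j/(j + 5)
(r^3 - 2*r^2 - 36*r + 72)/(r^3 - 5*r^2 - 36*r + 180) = (r - 2)/(r - 5)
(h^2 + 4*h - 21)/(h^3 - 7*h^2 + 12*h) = (h + 7)/(h*(h - 4))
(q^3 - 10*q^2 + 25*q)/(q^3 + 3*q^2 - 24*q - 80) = q*(q - 5)/(q^2 + 8*q + 16)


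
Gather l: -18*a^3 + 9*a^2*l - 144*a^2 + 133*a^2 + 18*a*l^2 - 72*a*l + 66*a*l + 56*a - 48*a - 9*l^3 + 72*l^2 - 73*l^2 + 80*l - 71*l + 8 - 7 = -18*a^3 - 11*a^2 + 8*a - 9*l^3 + l^2*(18*a - 1) + l*(9*a^2 - 6*a + 9) + 1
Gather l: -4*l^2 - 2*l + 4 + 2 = -4*l^2 - 2*l + 6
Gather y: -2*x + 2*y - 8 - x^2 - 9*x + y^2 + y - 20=-x^2 - 11*x + y^2 + 3*y - 28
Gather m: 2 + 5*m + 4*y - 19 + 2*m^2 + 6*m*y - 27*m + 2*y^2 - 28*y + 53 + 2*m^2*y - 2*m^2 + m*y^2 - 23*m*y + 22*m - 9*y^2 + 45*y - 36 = 2*m^2*y + m*(y^2 - 17*y) - 7*y^2 + 21*y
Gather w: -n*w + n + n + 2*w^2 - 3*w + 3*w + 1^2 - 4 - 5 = -n*w + 2*n + 2*w^2 - 8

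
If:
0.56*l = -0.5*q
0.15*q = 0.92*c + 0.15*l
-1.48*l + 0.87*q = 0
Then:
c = 0.00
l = 0.00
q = 0.00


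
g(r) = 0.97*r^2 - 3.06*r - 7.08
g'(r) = 1.94*r - 3.06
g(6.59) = 14.88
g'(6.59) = 9.72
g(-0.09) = -6.80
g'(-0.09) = -3.23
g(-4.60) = 27.52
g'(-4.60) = -11.98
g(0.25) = -7.78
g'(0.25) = -2.58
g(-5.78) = 43.01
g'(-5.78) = -14.27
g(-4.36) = 24.70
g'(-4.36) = -11.52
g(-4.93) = 31.58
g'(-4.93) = -12.62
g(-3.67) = 17.22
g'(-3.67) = -10.18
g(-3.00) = 10.83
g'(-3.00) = -8.88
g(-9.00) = 99.03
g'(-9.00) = -20.52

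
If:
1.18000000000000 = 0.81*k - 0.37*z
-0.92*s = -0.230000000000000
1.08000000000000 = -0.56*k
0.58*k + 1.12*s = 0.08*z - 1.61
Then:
No Solution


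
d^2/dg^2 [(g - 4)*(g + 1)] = 2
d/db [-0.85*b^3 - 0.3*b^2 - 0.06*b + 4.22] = -2.55*b^2 - 0.6*b - 0.06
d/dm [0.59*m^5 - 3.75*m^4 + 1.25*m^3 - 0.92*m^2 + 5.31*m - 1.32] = 2.95*m^4 - 15.0*m^3 + 3.75*m^2 - 1.84*m + 5.31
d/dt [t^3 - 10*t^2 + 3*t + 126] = 3*t^2 - 20*t + 3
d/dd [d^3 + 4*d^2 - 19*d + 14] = 3*d^2 + 8*d - 19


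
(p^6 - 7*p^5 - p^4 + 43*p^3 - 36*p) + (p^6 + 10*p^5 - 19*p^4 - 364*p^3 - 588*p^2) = 2*p^6 + 3*p^5 - 20*p^4 - 321*p^3 - 588*p^2 - 36*p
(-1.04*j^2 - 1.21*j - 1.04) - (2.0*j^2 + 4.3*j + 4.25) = -3.04*j^2 - 5.51*j - 5.29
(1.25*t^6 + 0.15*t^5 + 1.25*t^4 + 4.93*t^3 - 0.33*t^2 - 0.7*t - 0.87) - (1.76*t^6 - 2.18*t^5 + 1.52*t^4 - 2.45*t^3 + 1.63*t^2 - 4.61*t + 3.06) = -0.51*t^6 + 2.33*t^5 - 0.27*t^4 + 7.38*t^3 - 1.96*t^2 + 3.91*t - 3.93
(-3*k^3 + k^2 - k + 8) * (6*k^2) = -18*k^5 + 6*k^4 - 6*k^3 + 48*k^2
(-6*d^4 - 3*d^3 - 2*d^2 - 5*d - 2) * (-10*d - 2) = 60*d^5 + 42*d^4 + 26*d^3 + 54*d^2 + 30*d + 4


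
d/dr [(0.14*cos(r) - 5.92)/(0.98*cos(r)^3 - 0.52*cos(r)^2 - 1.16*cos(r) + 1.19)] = (0.2744*cos(r)^3 - 17.4776*cos(r)^2 + 6.1568*cos(r) + 6.7006)*sin(r)/(0.9604*cos(r)^6 - 1.0192*cos(r)^5 - 2.0032*cos(r)^4 + 3.5388*cos(r)^3 + 0.108*cos(r)^2 - 2.7608*cos(r) + 1.4161)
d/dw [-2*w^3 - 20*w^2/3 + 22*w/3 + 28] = -6*w^2 - 40*w/3 + 22/3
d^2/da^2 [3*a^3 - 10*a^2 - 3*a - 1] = 18*a - 20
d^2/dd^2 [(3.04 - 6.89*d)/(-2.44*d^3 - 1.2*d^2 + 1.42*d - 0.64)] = (246.121824*d^5 - 96.143808*d^4 - 74.829776*d^3 - 92.180736*d^2 + 27.815424*d + 4.932992)/(14.526784*d^9 + 21.43296*d^8 - 14.821536*d^7 - 11.787648*d^6 + 19.869168*d^5 - 3.280992*d^4 - 6.408376*d^3 + 5.346048*d^2 - 1.744896*d + 0.262144)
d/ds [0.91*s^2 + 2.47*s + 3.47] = 1.82*s + 2.47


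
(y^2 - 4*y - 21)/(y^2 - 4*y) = (y^2 - 4*y - 21)/(y*(y - 4))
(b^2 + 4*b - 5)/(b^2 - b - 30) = (b - 1)/(b - 6)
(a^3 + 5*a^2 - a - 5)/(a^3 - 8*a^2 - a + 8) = (a + 5)/(a - 8)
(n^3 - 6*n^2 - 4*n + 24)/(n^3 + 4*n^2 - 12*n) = (n^2 - 4*n - 12)/(n*(n + 6))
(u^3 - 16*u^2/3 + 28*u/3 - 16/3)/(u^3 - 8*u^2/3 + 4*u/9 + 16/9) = 3*(u - 2)/(3*u + 2)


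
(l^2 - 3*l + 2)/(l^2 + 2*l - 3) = (l - 2)/(l + 3)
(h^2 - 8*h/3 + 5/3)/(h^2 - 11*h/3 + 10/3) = (h - 1)/(h - 2)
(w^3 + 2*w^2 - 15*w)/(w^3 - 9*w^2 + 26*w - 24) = w*(w + 5)/(w^2 - 6*w + 8)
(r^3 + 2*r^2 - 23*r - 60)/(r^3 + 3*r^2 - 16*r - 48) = (r - 5)/(r - 4)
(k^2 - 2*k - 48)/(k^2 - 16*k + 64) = (k + 6)/(k - 8)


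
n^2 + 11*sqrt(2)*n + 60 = (n + 5*sqrt(2))*(n + 6*sqrt(2))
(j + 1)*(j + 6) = j^2 + 7*j + 6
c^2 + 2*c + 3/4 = (c + 1/2)*(c + 3/2)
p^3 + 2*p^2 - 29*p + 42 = (p - 3)*(p - 2)*(p + 7)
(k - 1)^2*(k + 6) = k^3 + 4*k^2 - 11*k + 6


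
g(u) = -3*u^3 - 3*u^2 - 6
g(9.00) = -2436.00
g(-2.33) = 15.66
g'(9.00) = -783.00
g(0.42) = -6.75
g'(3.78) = -151.28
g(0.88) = -10.37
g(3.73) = -203.42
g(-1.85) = 2.73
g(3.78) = -210.90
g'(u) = -9*u^2 - 6*u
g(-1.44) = -3.26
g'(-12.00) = -1224.00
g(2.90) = -104.40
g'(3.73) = -147.60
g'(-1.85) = -19.70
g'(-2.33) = -34.88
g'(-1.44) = -10.02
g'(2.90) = -93.09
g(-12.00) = 4746.00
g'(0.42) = -4.11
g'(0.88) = -12.25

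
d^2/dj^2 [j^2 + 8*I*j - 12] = 2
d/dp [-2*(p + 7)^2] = -4*p - 28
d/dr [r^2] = 2*r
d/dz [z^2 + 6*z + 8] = 2*z + 6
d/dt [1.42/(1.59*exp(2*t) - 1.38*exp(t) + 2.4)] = (1.9596 - 4.5156*exp(t))*exp(t)/(1.59*exp(2*t) - 1.38*exp(t) + 2.4)^2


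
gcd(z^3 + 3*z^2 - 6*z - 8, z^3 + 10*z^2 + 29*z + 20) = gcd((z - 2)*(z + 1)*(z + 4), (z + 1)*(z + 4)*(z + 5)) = z^2 + 5*z + 4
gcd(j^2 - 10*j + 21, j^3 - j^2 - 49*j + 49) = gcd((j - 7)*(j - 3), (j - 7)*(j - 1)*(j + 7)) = j - 7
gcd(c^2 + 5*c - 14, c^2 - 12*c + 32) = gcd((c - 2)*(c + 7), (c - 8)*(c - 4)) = 1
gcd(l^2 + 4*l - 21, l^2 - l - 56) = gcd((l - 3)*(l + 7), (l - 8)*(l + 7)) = l + 7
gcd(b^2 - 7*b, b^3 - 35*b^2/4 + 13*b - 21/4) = b - 7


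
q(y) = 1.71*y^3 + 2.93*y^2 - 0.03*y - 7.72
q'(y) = 5.13*y^2 + 5.86*y - 0.03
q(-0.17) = -7.64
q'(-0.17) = -0.88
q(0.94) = -3.74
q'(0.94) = 10.01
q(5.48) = 361.51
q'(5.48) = 186.14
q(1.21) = -0.44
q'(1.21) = 14.57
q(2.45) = 34.94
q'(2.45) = 45.12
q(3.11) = 71.96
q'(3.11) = 67.81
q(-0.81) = -6.68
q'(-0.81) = -1.41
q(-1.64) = -7.33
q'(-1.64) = 4.16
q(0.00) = -7.72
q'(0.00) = -0.03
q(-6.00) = -271.42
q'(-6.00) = 149.49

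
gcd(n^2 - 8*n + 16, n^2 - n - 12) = n - 4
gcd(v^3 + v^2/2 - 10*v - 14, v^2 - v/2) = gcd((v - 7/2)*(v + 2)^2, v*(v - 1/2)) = 1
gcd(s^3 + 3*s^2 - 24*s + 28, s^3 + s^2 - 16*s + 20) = s^2 - 4*s + 4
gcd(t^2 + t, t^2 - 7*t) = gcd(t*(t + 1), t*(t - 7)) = t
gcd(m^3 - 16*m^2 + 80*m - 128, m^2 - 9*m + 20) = m - 4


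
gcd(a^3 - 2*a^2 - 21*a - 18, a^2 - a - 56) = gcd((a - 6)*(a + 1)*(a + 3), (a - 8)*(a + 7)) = 1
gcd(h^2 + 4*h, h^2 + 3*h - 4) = h + 4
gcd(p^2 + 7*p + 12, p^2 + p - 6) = p + 3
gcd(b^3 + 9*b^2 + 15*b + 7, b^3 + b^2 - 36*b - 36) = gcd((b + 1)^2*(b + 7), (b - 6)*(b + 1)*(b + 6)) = b + 1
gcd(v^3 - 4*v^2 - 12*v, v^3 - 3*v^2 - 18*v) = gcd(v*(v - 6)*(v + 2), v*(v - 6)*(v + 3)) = v^2 - 6*v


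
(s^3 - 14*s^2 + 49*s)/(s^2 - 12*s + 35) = s*(s - 7)/(s - 5)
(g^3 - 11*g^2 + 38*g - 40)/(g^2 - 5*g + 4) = (g^2 - 7*g + 10)/(g - 1)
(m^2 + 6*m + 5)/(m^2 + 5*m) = (m + 1)/m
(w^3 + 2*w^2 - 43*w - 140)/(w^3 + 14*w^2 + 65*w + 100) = (w - 7)/(w + 5)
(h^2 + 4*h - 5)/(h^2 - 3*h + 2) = (h + 5)/(h - 2)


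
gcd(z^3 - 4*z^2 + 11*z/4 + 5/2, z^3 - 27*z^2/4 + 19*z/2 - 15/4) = 1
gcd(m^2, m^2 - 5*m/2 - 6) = 1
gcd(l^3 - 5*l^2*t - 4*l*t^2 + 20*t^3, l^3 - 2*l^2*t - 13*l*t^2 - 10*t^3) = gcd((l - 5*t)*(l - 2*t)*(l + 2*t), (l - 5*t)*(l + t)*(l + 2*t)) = -l^2 + 3*l*t + 10*t^2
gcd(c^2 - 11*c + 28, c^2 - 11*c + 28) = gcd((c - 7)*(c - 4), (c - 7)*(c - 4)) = c^2 - 11*c + 28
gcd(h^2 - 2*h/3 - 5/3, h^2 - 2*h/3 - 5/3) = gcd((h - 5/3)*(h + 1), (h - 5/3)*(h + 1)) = h^2 - 2*h/3 - 5/3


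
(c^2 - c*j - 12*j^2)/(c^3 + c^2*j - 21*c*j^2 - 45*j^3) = (c - 4*j)/(c^2 - 2*c*j - 15*j^2)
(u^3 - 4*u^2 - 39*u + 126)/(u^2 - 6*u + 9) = (u^2 - u - 42)/(u - 3)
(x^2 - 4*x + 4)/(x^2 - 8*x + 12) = (x - 2)/(x - 6)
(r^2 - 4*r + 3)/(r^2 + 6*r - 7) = (r - 3)/(r + 7)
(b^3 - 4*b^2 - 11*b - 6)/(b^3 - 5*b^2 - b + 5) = (b^2 - 5*b - 6)/(b^2 - 6*b + 5)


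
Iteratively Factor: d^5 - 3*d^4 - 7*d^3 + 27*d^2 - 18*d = (d - 2)*(d^4 - d^3 - 9*d^2 + 9*d) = (d - 2)*(d + 3)*(d^3 - 4*d^2 + 3*d) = (d - 2)*(d - 1)*(d + 3)*(d^2 - 3*d) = (d - 3)*(d - 2)*(d - 1)*(d + 3)*(d)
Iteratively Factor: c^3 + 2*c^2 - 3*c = (c)*(c^2 + 2*c - 3) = c*(c + 3)*(c - 1)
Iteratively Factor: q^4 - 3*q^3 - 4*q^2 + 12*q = (q - 2)*(q^3 - q^2 - 6*q) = q*(q - 2)*(q^2 - q - 6) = q*(q - 3)*(q - 2)*(q + 2)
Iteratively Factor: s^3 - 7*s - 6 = (s + 2)*(s^2 - 2*s - 3) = (s - 3)*(s + 2)*(s + 1)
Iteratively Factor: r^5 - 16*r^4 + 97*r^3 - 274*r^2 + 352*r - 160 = (r - 5)*(r^4 - 11*r^3 + 42*r^2 - 64*r + 32) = (r - 5)*(r - 2)*(r^3 - 9*r^2 + 24*r - 16) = (r - 5)*(r - 2)*(r - 1)*(r^2 - 8*r + 16) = (r - 5)*(r - 4)*(r - 2)*(r - 1)*(r - 4)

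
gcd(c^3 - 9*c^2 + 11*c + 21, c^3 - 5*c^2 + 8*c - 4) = 1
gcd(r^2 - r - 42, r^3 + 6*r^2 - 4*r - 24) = r + 6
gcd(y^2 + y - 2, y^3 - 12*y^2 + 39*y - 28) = y - 1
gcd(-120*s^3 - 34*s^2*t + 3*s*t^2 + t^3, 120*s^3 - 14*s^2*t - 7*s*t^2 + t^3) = 24*s^2 + 2*s*t - t^2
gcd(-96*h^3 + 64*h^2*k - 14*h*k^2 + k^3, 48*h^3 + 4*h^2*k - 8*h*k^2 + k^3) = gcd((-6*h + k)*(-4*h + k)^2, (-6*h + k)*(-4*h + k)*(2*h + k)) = 24*h^2 - 10*h*k + k^2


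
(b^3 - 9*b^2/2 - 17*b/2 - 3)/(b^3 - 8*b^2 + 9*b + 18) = (b + 1/2)/(b - 3)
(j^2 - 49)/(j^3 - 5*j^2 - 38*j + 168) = (j + 7)/(j^2 + 2*j - 24)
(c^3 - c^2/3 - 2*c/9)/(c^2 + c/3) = c - 2/3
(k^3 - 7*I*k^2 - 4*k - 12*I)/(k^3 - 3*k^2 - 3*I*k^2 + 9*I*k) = (k^3 - 7*I*k^2 - 4*k - 12*I)/(k*(k^2 - 3*k - 3*I*k + 9*I))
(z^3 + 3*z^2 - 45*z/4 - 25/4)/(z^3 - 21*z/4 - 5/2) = (z + 5)/(z + 2)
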